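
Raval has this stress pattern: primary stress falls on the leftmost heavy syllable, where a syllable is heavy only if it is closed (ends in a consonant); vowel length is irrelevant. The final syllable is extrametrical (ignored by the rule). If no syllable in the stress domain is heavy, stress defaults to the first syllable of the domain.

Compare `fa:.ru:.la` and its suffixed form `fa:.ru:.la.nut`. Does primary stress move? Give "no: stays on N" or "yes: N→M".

Base `fa:.ru:.la` (3 syllables):
  The final syllable (3, la) is extrametrical; the stress domain is syllables 1–2.
  Weights: 1 fa: L, 2 ru: L.
  No heavy syllable in the domain; default to the first syllable of the domain = syllable 1.
  → primary stress on syllable 1.
Suffixed `fa:.ru:.la.nut` (4 syllables):
  The final syllable (4, nut) is extrametrical; the stress domain is syllables 1–3.
  Weights: 1 fa: L, 2 ru: L, 3 la L.
  No heavy syllable in the domain; default to the first syllable of the domain = syllable 1.
  → primary stress on syllable 1.

no: stays on 1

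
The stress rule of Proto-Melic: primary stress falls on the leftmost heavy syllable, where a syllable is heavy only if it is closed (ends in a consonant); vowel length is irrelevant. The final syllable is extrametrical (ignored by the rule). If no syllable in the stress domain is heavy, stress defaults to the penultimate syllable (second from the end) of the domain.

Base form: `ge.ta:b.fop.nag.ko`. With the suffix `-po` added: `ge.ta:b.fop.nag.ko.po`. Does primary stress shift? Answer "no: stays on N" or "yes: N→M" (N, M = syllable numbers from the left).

no: stays on 2

Base `ge.ta:b.fop.nag.ko` (5 syllables):
  The final syllable (5, ko) is extrametrical; the stress domain is syllables 1–4.
  Weights: 1 ge L, 2 ta:b H, 3 fop H, 4 nag H.
  Heavy syllables in the domain: 2, 3, 4. The leftmost is syllable 2 (ta:b).
  → primary stress on syllable 2.
Suffixed `ge.ta:b.fop.nag.ko.po` (6 syllables):
  The final syllable (6, po) is extrametrical; the stress domain is syllables 1–5.
  Weights: 1 ge L, 2 ta:b H, 3 fop H, 4 nag H, 5 ko L.
  Heavy syllables in the domain: 2, 3, 4. The leftmost is syllable 2 (ta:b).
  → primary stress on syllable 2.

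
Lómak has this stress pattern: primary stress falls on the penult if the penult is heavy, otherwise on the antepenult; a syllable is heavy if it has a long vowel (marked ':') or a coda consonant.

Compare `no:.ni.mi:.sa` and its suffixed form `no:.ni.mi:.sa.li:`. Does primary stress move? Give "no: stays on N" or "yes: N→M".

no: stays on 3

Base `no:.ni.mi:.sa` (4 syllables):
  Weights: 2 ni L, 3 mi: H, 4 sa L.
  The penult (syllable 3, mi:) is heavy, so it takes stress.
  → primary stress on syllable 3.
Suffixed `no:.ni.mi:.sa.li:` (5 syllables):
  Weights: 3 mi: H, 4 sa L, 5 li: H.
  The penult (syllable 4, sa) is light, so stress falls on the antepenult (syllable 3, mi:).
  → primary stress on syllable 3.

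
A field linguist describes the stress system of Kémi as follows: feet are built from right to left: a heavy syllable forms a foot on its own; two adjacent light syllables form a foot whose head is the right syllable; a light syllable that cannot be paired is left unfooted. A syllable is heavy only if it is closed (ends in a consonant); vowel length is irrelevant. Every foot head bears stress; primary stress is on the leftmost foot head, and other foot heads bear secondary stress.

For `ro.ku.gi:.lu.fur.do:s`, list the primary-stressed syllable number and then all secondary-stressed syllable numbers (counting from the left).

Weights: 1 ro L, 2 ku L, 3 gi: L, 4 lu L, 5 fur H, 6 do:s H.
Parse right to left (heavy = foot alone; LL = one foot; stranded L unfooted): (ro.ˈku) (gi:.ˈlu) (ˈfur) (ˈdo:s).
Foot heads: 2, 4, 5, 6.
Primary stress on the leftmost head = syllable 2.
Secondary stress on 4, 5, 6: ro.ˈku.gi:.ˌlu.ˌfur.ˌdo:s.

primary 2, secondary 4, 5, 6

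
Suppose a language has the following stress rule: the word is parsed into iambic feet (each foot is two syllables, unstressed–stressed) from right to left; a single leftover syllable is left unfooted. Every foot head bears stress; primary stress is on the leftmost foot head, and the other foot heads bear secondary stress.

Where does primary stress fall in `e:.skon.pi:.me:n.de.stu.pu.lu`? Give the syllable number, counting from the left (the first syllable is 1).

Parse right to left into iambic (σˈσ) feet: (e:.ˈskon) (pi:.ˈme:n) (de.ˈstu) (pu.ˈlu).
Foot heads (stressed positions): 2, 4, 6, 8.
End Rule Leftmost: primary stress on the leftmost head = syllable 2.
Primary stress: syllable 2 → e:.ˈskon.pi:.me:n.de.stu.pu.lu.

2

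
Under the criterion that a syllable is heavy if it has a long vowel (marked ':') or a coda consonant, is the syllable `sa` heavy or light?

light

`sa`: short vowel, open (no coda). Short vowel, open → light.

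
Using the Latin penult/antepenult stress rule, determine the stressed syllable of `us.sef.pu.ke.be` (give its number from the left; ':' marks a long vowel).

3

Classical Latin: stress the penult if heavy (long vowel or closed), else the antepenult.
Weights: 3 pu L, 4 ke L, 5 be L.
The penult (syllable 4, ke) is light, so stress falls on the antepenult (syllable 3, pu).
Stress on syllable 3: us.sef.ˈpu.ke.be.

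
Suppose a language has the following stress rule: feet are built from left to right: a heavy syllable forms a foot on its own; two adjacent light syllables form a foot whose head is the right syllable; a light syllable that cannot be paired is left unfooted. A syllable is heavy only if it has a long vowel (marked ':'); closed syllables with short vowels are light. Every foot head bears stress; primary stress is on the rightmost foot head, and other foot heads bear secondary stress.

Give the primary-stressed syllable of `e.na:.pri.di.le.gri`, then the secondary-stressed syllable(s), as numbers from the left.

Weights: 1 e L, 2 na: H, 3 pri L, 4 di L, 5 le L, 6 gri L.
Parse left to right (heavy = foot alone; LL = one foot; stranded L unfooted): e (ˈna:) (pri.ˈdi) (le.ˈgri).
Foot heads: 2, 4, 6.
Primary stress on the rightmost head = syllable 6.
Secondary stress on 2, 4: e.ˌna:.pri.ˌdi.le.ˈgri.

primary 6, secondary 2, 4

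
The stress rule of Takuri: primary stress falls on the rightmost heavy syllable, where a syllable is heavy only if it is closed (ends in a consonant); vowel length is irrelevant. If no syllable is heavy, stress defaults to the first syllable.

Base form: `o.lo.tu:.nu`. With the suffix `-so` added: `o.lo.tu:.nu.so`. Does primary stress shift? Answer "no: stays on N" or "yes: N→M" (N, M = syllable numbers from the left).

Base `o.lo.tu:.nu` (4 syllables):
  Weights: 1 o L, 2 lo L, 3 tu: L, 4 nu L.
  No heavy syllable in the domain; default to the first syllable = syllable 1.
  → primary stress on syllable 1.
Suffixed `o.lo.tu:.nu.so` (5 syllables):
  Weights: 1 o L, 2 lo L, 3 tu: L, 4 nu L, 5 so L.
  No heavy syllable in the domain; default to the first syllable = syllable 1.
  → primary stress on syllable 1.

no: stays on 1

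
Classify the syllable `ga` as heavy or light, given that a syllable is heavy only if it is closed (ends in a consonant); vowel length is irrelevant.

`ga`: short vowel, open (no coda). Open (no coda) → light.

light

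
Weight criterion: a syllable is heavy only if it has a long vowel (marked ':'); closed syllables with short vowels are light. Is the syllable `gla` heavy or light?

light

`gla`: short vowel, open (no coda). Short vowel → light.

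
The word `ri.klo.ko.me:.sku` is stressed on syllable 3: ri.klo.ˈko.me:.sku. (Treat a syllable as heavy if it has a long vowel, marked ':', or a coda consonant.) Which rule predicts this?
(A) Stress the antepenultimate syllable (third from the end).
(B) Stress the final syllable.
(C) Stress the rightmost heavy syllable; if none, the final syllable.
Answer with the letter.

A

Rule A → syllable 3 ✓.
Rule B → syllable 5 (observed: 3).
Rule C → syllable 4 (observed: 3).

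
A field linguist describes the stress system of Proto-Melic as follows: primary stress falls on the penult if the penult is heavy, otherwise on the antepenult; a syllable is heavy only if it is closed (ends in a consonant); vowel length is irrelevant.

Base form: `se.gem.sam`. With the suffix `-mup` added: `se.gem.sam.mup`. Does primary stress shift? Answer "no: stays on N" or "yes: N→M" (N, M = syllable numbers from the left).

Base `se.gem.sam` (3 syllables):
  Weights: 1 se L, 2 gem H, 3 sam H.
  The penult (syllable 2, gem) is heavy, so it takes stress.
  → primary stress on syllable 2.
Suffixed `se.gem.sam.mup` (4 syllables):
  Weights: 2 gem H, 3 sam H, 4 mup H.
  The penult (syllable 3, sam) is heavy, so it takes stress.
  → primary stress on syllable 3.

yes: 2→3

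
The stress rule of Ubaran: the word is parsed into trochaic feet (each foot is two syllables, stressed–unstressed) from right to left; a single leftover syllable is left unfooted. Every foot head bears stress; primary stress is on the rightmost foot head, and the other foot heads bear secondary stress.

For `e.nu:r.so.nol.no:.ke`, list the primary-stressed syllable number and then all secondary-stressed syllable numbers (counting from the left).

Parse right to left into trochaic (ˈσσ) feet: (ˈe.nu:r) (ˈso.nol) (ˈno:.ke).
Foot heads (stressed positions): 1, 3, 5.
End Rule Rightmost: primary stress on the rightmost head = syllable 5.
Secondary stress on 1, 3: ˌe.nu:r.ˌso.nol.ˈno:.ke.

primary 5, secondary 1, 3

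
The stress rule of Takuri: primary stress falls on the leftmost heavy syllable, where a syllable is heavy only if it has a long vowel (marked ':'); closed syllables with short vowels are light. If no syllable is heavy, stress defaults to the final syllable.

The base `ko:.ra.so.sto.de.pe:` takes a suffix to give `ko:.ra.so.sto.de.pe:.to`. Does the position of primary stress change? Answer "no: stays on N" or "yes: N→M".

no: stays on 1

Base `ko:.ra.so.sto.de.pe:` (6 syllables):
  Weights: 1 ko: H, 2 ra L, 3 so L, 4 sto L, 5 de L, 6 pe: H.
  Heavy syllables in the domain: 1, 6. The leftmost is syllable 1 (ko:).
  → primary stress on syllable 1.
Suffixed `ko:.ra.so.sto.de.pe:.to` (7 syllables):
  Weights: 1 ko: H, 2 ra L, 3 so L, 4 sto L, 5 de L, 6 pe: H, 7 to L.
  Heavy syllables in the domain: 1, 6. The leftmost is syllable 1 (ko:).
  → primary stress on syllable 1.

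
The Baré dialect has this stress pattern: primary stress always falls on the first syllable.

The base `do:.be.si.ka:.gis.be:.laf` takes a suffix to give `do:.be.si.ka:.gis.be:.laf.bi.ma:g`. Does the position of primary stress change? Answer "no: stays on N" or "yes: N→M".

no: stays on 1

Base `do:.be.si.ka:.gis.be:.laf` (7 syllables):
  The word has 7 syllables; the first syllable is syllable 1 (do:).
  → primary stress on syllable 1.
Suffixed `do:.be.si.ka:.gis.be:.laf.bi.ma:g` (9 syllables):
  The word has 9 syllables; the first syllable is syllable 1 (do:).
  → primary stress on syllable 1.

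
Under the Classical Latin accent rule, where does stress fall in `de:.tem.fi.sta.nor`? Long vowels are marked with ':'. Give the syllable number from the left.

3

Classical Latin: stress the penult if heavy (long vowel or closed), else the antepenult.
Weights: 3 fi L, 4 sta L, 5 nor H.
The penult (syllable 4, sta) is light, so stress falls on the antepenult (syllable 3, fi).
Stress on syllable 3: de:.tem.ˈfi.sta.nor.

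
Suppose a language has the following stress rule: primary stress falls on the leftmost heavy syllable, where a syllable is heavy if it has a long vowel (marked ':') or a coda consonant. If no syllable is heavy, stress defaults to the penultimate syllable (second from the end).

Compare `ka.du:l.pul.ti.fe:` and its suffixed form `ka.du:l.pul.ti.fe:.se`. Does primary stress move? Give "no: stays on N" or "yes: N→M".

no: stays on 2

Base `ka.du:l.pul.ti.fe:` (5 syllables):
  Weights: 1 ka L, 2 du:l H, 3 pul H, 4 ti L, 5 fe: H.
  Heavy syllables in the domain: 2, 3, 5. The leftmost is syllable 2 (du:l).
  → primary stress on syllable 2.
Suffixed `ka.du:l.pul.ti.fe:.se` (6 syllables):
  Weights: 1 ka L, 2 du:l H, 3 pul H, 4 ti L, 5 fe: H, 6 se L.
  Heavy syllables in the domain: 2, 3, 5. The leftmost is syllable 2 (du:l).
  → primary stress on syllable 2.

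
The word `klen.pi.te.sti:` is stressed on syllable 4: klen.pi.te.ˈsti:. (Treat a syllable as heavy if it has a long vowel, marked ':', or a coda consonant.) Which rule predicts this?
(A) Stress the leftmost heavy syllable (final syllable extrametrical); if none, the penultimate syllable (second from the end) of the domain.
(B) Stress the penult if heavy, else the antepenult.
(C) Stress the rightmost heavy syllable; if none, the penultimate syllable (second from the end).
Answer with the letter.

C

Rule A → syllable 1 (observed: 4).
Rule B → syllable 2 (observed: 4).
Rule C → syllable 4 ✓.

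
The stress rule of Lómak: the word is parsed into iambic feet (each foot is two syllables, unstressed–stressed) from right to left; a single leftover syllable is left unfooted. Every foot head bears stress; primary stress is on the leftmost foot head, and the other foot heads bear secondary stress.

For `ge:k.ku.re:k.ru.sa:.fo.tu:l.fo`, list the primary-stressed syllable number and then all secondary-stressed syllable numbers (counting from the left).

Parse right to left into iambic (σˈσ) feet: (ge:k.ˈku) (re:k.ˈru) (sa:.ˈfo) (tu:l.ˈfo).
Foot heads (stressed positions): 2, 4, 6, 8.
End Rule Leftmost: primary stress on the leftmost head = syllable 2.
Secondary stress on 4, 6, 8: ge:k.ˈku.re:k.ˌru.sa:.ˌfo.tu:l.ˌfo.

primary 2, secondary 4, 6, 8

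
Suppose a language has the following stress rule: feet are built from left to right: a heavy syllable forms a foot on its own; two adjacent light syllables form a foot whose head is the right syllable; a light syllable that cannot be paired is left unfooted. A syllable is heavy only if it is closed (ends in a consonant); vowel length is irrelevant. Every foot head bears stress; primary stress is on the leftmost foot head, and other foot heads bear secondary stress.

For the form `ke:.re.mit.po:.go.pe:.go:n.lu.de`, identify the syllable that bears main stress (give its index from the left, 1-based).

2

Weights: 1 ke: L, 2 re L, 3 mit H, 4 po: L, 5 go L, 6 pe: L, 7 go:n H, 8 lu L, 9 de L.
Parse left to right (heavy = foot alone; LL = one foot; stranded L unfooted): (ke:.ˈre) (ˈmit) (po:.ˈgo) pe: (ˈgo:n) (lu.ˈde).
Foot heads: 2, 3, 5, 7, 9.
Primary stress on the leftmost head = syllable 2.
Primary stress: syllable 2 → ke:.ˈre.mit.po:.go.pe:.go:n.lu.de.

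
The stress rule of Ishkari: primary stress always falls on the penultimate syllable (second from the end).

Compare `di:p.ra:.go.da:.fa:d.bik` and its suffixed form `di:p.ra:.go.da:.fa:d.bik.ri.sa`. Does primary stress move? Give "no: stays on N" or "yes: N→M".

Base `di:p.ra:.go.da:.fa:d.bik` (6 syllables):
  The word has 6 syllables; the penultimate syllable (second from the end) is syllable 5 (fa:d).
  → primary stress on syllable 5.
Suffixed `di:p.ra:.go.da:.fa:d.bik.ri.sa` (8 syllables):
  The word has 8 syllables; the penultimate syllable (second from the end) is syllable 7 (ri).
  → primary stress on syllable 7.

yes: 5→7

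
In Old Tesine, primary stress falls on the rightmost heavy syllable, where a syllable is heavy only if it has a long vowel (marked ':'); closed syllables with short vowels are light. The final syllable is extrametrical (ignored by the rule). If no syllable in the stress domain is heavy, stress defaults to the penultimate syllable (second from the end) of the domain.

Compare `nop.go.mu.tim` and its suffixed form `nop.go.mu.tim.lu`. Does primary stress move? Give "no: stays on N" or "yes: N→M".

Base `nop.go.mu.tim` (4 syllables):
  The final syllable (4, tim) is extrametrical; the stress domain is syllables 1–3.
  Weights: 1 nop L, 2 go L, 3 mu L.
  No heavy syllable in the domain; default to the penultimate syllable (second from the end) of the domain = syllable 2.
  → primary stress on syllable 2.
Suffixed `nop.go.mu.tim.lu` (5 syllables):
  The final syllable (5, lu) is extrametrical; the stress domain is syllables 1–4.
  Weights: 1 nop L, 2 go L, 3 mu L, 4 tim L.
  No heavy syllable in the domain; default to the penultimate syllable (second from the end) of the domain = syllable 3.
  → primary stress on syllable 3.

yes: 2→3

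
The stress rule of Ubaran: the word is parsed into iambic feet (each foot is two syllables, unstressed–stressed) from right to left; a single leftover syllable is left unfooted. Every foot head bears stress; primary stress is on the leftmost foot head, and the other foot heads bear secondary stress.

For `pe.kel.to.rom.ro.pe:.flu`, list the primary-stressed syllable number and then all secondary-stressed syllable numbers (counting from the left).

Parse right to left into iambic (σˈσ) feet: pe (kel.ˈto) (rom.ˈro) (pe:.ˈflu). Syllable 1 is left unfooted.
Foot heads (stressed positions): 3, 5, 7.
End Rule Leftmost: primary stress on the leftmost head = syllable 3.
Secondary stress on 5, 7: pe.kel.ˈto.rom.ˌro.pe:.ˌflu.

primary 3, secondary 5, 7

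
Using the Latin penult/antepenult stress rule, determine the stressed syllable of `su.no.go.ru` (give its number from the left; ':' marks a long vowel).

2

Classical Latin: stress the penult if heavy (long vowel or closed), else the antepenult.
Weights: 2 no L, 3 go L, 4 ru L.
The penult (syllable 3, go) is light, so stress falls on the antepenult (syllable 2, no).
Stress on syllable 2: su.ˈno.go.ru.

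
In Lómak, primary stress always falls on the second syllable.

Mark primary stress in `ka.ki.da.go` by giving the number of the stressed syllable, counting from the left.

2

The word has 4 syllables; the second syllable is syllable 2 (ki).
Primary stress: syllable 2 → ka.ˈki.da.go.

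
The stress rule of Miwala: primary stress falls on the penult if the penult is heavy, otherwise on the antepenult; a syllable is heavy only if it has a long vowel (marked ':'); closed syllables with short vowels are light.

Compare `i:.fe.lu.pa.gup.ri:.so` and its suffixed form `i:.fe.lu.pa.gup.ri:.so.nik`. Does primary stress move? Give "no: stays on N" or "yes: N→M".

no: stays on 6

Base `i:.fe.lu.pa.gup.ri:.so` (7 syllables):
  Weights: 5 gup L, 6 ri: H, 7 so L.
  The penult (syllable 6, ri:) is heavy, so it takes stress.
  → primary stress on syllable 6.
Suffixed `i:.fe.lu.pa.gup.ri:.so.nik` (8 syllables):
  Weights: 6 ri: H, 7 so L, 8 nik L.
  The penult (syllable 7, so) is light, so stress falls on the antepenult (syllable 6, ri:).
  → primary stress on syllable 6.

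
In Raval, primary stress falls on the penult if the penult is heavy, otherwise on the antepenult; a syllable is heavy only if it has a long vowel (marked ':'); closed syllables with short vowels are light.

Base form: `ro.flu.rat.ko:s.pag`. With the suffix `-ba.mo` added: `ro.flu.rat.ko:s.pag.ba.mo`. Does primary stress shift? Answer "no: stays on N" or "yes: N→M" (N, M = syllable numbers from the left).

Base `ro.flu.rat.ko:s.pag` (5 syllables):
  Weights: 3 rat L, 4 ko:s H, 5 pag L.
  The penult (syllable 4, ko:s) is heavy, so it takes stress.
  → primary stress on syllable 4.
Suffixed `ro.flu.rat.ko:s.pag.ba.mo` (7 syllables):
  Weights: 5 pag L, 6 ba L, 7 mo L.
  The penult (syllable 6, ba) is light, so stress falls on the antepenult (syllable 5, pag).
  → primary stress on syllable 5.

yes: 4→5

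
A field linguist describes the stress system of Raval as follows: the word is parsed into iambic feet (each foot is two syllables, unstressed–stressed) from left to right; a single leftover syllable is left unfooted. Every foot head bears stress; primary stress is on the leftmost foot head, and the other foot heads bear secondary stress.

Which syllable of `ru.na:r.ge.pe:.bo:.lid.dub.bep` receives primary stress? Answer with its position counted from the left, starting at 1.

Parse left to right into iambic (σˈσ) feet: (ru.ˈna:r) (ge.ˈpe:) (bo:.ˈlid) (dub.ˈbep).
Foot heads (stressed positions): 2, 4, 6, 8.
End Rule Leftmost: primary stress on the leftmost head = syllable 2.
Primary stress: syllable 2 → ru.ˈna:r.ge.pe:.bo:.lid.dub.bep.

2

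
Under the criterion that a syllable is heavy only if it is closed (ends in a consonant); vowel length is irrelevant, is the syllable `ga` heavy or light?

`ga`: short vowel, open (no coda). Open (no coda) → light.

light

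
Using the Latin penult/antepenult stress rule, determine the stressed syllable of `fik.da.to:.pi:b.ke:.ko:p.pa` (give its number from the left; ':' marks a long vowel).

Classical Latin: stress the penult if heavy (long vowel or closed), else the antepenult.
Weights: 5 ke: H, 6 ko:p H, 7 pa L.
The penult (syllable 6, ko:p) is heavy, so it takes stress.
Stress on syllable 6: fik.da.to:.pi:b.ke:.ˈko:p.pa.

6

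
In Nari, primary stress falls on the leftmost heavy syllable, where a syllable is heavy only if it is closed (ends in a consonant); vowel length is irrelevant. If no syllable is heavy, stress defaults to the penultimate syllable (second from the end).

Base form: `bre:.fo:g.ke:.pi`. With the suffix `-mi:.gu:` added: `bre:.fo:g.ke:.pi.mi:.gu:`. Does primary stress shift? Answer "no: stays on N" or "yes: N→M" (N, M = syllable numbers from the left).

Base `bre:.fo:g.ke:.pi` (4 syllables):
  Weights: 1 bre: L, 2 fo:g H, 3 ke: L, 4 pi L.
  Heavy syllables in the domain: 2. The leftmost is syllable 2 (fo:g).
  → primary stress on syllable 2.
Suffixed `bre:.fo:g.ke:.pi.mi:.gu:` (6 syllables):
  Weights: 1 bre: L, 2 fo:g H, 3 ke: L, 4 pi L, 5 mi: L, 6 gu: L.
  Heavy syllables in the domain: 2. The leftmost is syllable 2 (fo:g).
  → primary stress on syllable 2.

no: stays on 2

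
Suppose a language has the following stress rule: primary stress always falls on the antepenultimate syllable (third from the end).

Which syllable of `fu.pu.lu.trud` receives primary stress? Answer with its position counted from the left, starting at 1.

The word has 4 syllables; the antepenultimate syllable (third from the end) is syllable 2 (pu).
Primary stress: syllable 2 → fu.ˈpu.lu.trud.

2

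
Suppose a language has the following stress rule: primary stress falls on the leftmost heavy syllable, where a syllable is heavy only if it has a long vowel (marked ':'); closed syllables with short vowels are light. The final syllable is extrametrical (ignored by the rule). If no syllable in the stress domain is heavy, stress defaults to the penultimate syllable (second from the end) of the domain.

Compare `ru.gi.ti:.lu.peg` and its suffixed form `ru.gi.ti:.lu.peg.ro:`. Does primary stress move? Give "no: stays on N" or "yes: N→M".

no: stays on 3

Base `ru.gi.ti:.lu.peg` (5 syllables):
  The final syllable (5, peg) is extrametrical; the stress domain is syllables 1–4.
  Weights: 1 ru L, 2 gi L, 3 ti: H, 4 lu L.
  Heavy syllables in the domain: 3. The leftmost is syllable 3 (ti:).
  → primary stress on syllable 3.
Suffixed `ru.gi.ti:.lu.peg.ro:` (6 syllables):
  The final syllable (6, ro:) is extrametrical; the stress domain is syllables 1–5.
  Weights: 1 ru L, 2 gi L, 3 ti: H, 4 lu L, 5 peg L.
  Heavy syllables in the domain: 3. The leftmost is syllable 3 (ti:).
  → primary stress on syllable 3.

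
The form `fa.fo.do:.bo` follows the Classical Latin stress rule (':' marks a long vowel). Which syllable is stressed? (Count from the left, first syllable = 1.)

3

Classical Latin: stress the penult if heavy (long vowel or closed), else the antepenult.
Weights: 2 fo L, 3 do: H, 4 bo L.
The penult (syllable 3, do:) is heavy, so it takes stress.
Stress on syllable 3: fa.fo.ˈdo:.bo.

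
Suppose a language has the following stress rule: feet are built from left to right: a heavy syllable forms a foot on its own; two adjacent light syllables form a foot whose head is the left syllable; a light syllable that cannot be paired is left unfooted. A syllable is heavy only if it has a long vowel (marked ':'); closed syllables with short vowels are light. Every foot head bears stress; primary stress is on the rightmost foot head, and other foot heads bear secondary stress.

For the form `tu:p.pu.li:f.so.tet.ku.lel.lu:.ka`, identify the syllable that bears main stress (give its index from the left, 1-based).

8

Weights: 1 tu:p H, 2 pu L, 3 li:f H, 4 so L, 5 tet L, 6 ku L, 7 lel L, 8 lu: H, 9 ka L.
Parse left to right (heavy = foot alone; LL = one foot; stranded L unfooted): (ˈtu:p) pu (ˈli:f) (ˈso.tet) (ˈku.lel) (ˈlu:) ka.
Foot heads: 1, 3, 4, 6, 8.
Primary stress on the rightmost head = syllable 8.
Primary stress: syllable 8 → tu:p.pu.li:f.so.tet.ku.lel.ˈlu:.ka.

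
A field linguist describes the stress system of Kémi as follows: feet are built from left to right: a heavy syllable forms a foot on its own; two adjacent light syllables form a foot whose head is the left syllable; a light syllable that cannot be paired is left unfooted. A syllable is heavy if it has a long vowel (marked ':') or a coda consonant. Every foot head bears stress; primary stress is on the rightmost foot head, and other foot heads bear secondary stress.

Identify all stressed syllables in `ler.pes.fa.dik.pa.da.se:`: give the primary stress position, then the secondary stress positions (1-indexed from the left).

Weights: 1 ler H, 2 pes H, 3 fa L, 4 dik H, 5 pa L, 6 da L, 7 se: H.
Parse left to right (heavy = foot alone; LL = one foot; stranded L unfooted): (ˈler) (ˈpes) fa (ˈdik) (ˈpa.da) (ˈse:).
Foot heads: 1, 2, 4, 5, 7.
Primary stress on the rightmost head = syllable 7.
Secondary stress on 1, 2, 4, 5: ˌler.ˌpes.fa.ˌdik.ˌpa.da.ˈse:.

primary 7, secondary 1, 2, 4, 5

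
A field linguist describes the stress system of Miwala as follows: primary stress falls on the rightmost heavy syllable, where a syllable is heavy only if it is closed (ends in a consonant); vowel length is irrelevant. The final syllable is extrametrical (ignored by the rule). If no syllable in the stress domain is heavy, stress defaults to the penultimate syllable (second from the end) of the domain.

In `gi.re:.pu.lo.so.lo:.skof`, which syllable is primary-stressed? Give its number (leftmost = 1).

5

The final syllable (7, skof) is extrametrical; the stress domain is syllables 1–6.
Weights: 1 gi L, 2 re: L, 3 pu L, 4 lo L, 5 so L, 6 lo: L.
No heavy syllable in the domain; default to the penultimate syllable (second from the end) of the domain = syllable 5.
Primary stress: syllable 5 → gi.re:.pu.lo.ˈso.lo:.skof.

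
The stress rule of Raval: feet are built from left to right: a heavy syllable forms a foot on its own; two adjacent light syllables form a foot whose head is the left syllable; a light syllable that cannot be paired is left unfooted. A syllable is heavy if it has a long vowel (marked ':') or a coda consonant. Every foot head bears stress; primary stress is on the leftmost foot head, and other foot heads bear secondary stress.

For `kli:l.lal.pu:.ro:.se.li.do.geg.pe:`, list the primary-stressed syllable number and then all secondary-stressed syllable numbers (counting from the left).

primary 1, secondary 2, 3, 4, 5, 8, 9

Weights: 1 kli:l H, 2 lal H, 3 pu: H, 4 ro: H, 5 se L, 6 li L, 7 do L, 8 geg H, 9 pe: H.
Parse left to right (heavy = foot alone; LL = one foot; stranded L unfooted): (ˈkli:l) (ˈlal) (ˈpu:) (ˈro:) (ˈse.li) do (ˈgeg) (ˈpe:).
Foot heads: 1, 2, 3, 4, 5, 8, 9.
Primary stress on the leftmost head = syllable 1.
Secondary stress on 2, 3, 4, 5, 8, 9: ˈkli:l.ˌlal.ˌpu:.ˌro:.ˌse.li.do.ˌgeg.ˌpe:.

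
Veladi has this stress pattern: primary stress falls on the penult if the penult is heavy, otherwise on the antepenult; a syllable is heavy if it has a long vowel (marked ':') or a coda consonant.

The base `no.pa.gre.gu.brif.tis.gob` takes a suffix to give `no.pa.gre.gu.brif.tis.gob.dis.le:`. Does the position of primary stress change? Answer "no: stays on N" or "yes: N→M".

yes: 6→8

Base `no.pa.gre.gu.brif.tis.gob` (7 syllables):
  Weights: 5 brif H, 6 tis H, 7 gob H.
  The penult (syllable 6, tis) is heavy, so it takes stress.
  → primary stress on syllable 6.
Suffixed `no.pa.gre.gu.brif.tis.gob.dis.le:` (9 syllables):
  Weights: 7 gob H, 8 dis H, 9 le: H.
  The penult (syllable 8, dis) is heavy, so it takes stress.
  → primary stress on syllable 8.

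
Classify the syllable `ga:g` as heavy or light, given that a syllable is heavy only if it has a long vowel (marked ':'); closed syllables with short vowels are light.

heavy

`ga:g`: long vowel, closed (coda /g/). Long vowel → heavy.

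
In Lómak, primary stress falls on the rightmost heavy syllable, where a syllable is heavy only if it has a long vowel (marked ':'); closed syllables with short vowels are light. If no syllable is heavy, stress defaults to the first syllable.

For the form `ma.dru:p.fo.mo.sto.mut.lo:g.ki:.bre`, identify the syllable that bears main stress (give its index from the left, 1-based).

8

Weights: 1 ma L, 2 dru:p H, 3 fo L, 4 mo L, 5 sto L, 6 mut L, 7 lo:g H, 8 ki: H, 9 bre L.
Heavy syllables in the domain: 2, 7, 8. The rightmost is syllable 8 (ki:).
Primary stress: syllable 8 → ma.dru:p.fo.mo.sto.mut.lo:g.ˈki:.bre.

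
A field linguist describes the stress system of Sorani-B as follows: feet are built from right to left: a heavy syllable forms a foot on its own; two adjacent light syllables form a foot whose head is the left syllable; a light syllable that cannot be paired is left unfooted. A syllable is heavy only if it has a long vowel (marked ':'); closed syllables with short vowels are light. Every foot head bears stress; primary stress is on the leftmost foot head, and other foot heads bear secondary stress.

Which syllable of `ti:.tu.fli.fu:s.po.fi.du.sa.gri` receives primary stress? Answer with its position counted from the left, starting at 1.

1

Weights: 1 ti: H, 2 tu L, 3 fli L, 4 fu:s H, 5 po L, 6 fi L, 7 du L, 8 sa L, 9 gri L.
Parse right to left (heavy = foot alone; LL = one foot; stranded L unfooted): (ˈti:) (ˈtu.fli) (ˈfu:s) po (ˈfi.du) (ˈsa.gri).
Foot heads: 1, 2, 4, 6, 8.
Primary stress on the leftmost head = syllable 1.
Primary stress: syllable 1 → ˈti:.tu.fli.fu:s.po.fi.du.sa.gri.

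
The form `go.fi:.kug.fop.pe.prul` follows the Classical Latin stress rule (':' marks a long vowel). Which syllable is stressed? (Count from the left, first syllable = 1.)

4

Classical Latin: stress the penult if heavy (long vowel or closed), else the antepenult.
Weights: 4 fop H, 5 pe L, 6 prul H.
The penult (syllable 5, pe) is light, so stress falls on the antepenult (syllable 4, fop).
Stress on syllable 4: go.fi:.kug.ˈfop.pe.prul.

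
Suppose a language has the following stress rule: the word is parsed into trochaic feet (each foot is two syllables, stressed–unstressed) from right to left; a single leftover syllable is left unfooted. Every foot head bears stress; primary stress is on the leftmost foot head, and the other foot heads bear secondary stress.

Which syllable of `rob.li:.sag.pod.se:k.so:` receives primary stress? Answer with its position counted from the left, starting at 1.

1

Parse right to left into trochaic (ˈσσ) feet: (ˈrob.li:) (ˈsag.pod) (ˈse:k.so:).
Foot heads (stressed positions): 1, 3, 5.
End Rule Leftmost: primary stress on the leftmost head = syllable 1.
Primary stress: syllable 1 → ˈrob.li:.sag.pod.se:k.so:.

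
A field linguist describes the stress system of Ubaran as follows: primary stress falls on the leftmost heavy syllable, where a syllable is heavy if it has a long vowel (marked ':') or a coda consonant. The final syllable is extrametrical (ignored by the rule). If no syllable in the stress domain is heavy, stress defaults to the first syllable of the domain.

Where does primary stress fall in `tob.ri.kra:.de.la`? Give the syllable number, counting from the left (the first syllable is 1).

1

The final syllable (5, la) is extrametrical; the stress domain is syllables 1–4.
Weights: 1 tob H, 2 ri L, 3 kra: H, 4 de L.
Heavy syllables in the domain: 1, 3. The leftmost is syllable 1 (tob).
Primary stress: syllable 1 → ˈtob.ri.kra:.de.la.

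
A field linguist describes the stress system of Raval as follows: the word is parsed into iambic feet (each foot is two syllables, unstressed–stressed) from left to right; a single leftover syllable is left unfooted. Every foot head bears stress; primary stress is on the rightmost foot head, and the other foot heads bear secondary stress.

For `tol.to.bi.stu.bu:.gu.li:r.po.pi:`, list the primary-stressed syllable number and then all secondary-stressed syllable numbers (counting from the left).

Parse left to right into iambic (σˈσ) feet: (tol.ˈto) (bi.ˈstu) (bu:.ˈgu) (li:r.ˈpo) pi:. Syllable 9 is left unfooted.
Foot heads (stressed positions): 2, 4, 6, 8.
End Rule Rightmost: primary stress on the rightmost head = syllable 8.
Secondary stress on 2, 4, 6: tol.ˌto.bi.ˌstu.bu:.ˌgu.li:r.ˈpo.pi:.

primary 8, secondary 2, 4, 6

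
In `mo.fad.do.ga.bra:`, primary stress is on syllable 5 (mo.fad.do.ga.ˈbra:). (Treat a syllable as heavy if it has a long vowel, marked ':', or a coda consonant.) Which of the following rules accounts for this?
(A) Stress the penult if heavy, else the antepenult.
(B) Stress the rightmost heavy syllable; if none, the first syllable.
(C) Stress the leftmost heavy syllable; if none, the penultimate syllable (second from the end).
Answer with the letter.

Rule A → syllable 3 (observed: 5).
Rule B → syllable 5 ✓.
Rule C → syllable 2 (observed: 5).

B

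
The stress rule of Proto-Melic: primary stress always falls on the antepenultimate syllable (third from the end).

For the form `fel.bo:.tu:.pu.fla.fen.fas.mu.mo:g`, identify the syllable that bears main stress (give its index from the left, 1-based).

The word has 9 syllables; the antepenultimate syllable (third from the end) is syllable 7 (fas).
Primary stress: syllable 7 → fel.bo:.tu:.pu.fla.fen.ˈfas.mu.mo:g.

7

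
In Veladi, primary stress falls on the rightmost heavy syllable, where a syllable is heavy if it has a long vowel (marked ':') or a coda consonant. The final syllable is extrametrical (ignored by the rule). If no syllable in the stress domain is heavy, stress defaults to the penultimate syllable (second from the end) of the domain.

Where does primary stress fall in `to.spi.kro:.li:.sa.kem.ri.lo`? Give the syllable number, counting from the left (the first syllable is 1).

6

The final syllable (8, lo) is extrametrical; the stress domain is syllables 1–7.
Weights: 1 to L, 2 spi L, 3 kro: H, 4 li: H, 5 sa L, 6 kem H, 7 ri L.
Heavy syllables in the domain: 3, 4, 6. The rightmost is syllable 6 (kem).
Primary stress: syllable 6 → to.spi.kro:.li:.sa.ˈkem.ri.lo.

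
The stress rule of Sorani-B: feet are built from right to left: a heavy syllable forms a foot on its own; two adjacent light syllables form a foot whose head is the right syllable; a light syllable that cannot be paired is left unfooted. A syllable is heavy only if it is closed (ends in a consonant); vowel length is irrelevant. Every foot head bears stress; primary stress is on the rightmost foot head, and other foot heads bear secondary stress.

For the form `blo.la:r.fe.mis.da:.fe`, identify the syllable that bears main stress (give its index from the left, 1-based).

Weights: 1 blo L, 2 la:r H, 3 fe L, 4 mis H, 5 da: L, 6 fe L.
Parse right to left (heavy = foot alone; LL = one foot; stranded L unfooted): blo (ˈla:r) fe (ˈmis) (da:.ˈfe).
Foot heads: 2, 4, 6.
Primary stress on the rightmost head = syllable 6.
Primary stress: syllable 6 → blo.la:r.fe.mis.da:.ˈfe.

6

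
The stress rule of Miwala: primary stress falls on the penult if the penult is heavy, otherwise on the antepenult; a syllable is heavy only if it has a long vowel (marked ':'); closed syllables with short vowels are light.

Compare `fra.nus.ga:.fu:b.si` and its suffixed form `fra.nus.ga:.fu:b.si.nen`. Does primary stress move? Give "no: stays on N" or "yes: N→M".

Base `fra.nus.ga:.fu:b.si` (5 syllables):
  Weights: 3 ga: H, 4 fu:b H, 5 si L.
  The penult (syllable 4, fu:b) is heavy, so it takes stress.
  → primary stress on syllable 4.
Suffixed `fra.nus.ga:.fu:b.si.nen` (6 syllables):
  Weights: 4 fu:b H, 5 si L, 6 nen L.
  The penult (syllable 5, si) is light, so stress falls on the antepenult (syllable 4, fu:b).
  → primary stress on syllable 4.

no: stays on 4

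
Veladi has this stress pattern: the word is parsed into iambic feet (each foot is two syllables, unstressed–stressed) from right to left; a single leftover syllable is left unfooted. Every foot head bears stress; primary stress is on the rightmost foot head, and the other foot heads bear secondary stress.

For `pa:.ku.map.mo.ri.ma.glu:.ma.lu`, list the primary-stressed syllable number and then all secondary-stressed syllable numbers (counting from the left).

Parse right to left into iambic (σˈσ) feet: pa: (ku.ˈmap) (mo.ˈri) (ma.ˈglu:) (ma.ˈlu). Syllable 1 is left unfooted.
Foot heads (stressed positions): 3, 5, 7, 9.
End Rule Rightmost: primary stress on the rightmost head = syllable 9.
Secondary stress on 3, 5, 7: pa:.ku.ˌmap.mo.ˌri.ma.ˌglu:.ma.ˈlu.

primary 9, secondary 3, 5, 7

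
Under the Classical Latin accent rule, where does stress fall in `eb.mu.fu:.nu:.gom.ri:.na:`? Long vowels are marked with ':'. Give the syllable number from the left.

Classical Latin: stress the penult if heavy (long vowel or closed), else the antepenult.
Weights: 5 gom H, 6 ri: H, 7 na: H.
The penult (syllable 6, ri:) is heavy, so it takes stress.
Stress on syllable 6: eb.mu.fu:.nu:.gom.ˈri:.na:.

6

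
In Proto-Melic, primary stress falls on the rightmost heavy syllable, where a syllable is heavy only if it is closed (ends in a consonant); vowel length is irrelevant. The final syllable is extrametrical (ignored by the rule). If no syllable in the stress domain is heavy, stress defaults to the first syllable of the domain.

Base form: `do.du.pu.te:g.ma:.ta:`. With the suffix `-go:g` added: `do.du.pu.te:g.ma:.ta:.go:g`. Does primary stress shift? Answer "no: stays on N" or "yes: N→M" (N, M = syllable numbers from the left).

no: stays on 4

Base `do.du.pu.te:g.ma:.ta:` (6 syllables):
  The final syllable (6, ta:) is extrametrical; the stress domain is syllables 1–5.
  Weights: 1 do L, 2 du L, 3 pu L, 4 te:g H, 5 ma: L.
  Heavy syllables in the domain: 4. The rightmost is syllable 4 (te:g).
  → primary stress on syllable 4.
Suffixed `do.du.pu.te:g.ma:.ta:.go:g` (7 syllables):
  The final syllable (7, go:g) is extrametrical; the stress domain is syllables 1–6.
  Weights: 1 do L, 2 du L, 3 pu L, 4 te:g H, 5 ma: L, 6 ta: L.
  Heavy syllables in the domain: 4. The rightmost is syllable 4 (te:g).
  → primary stress on syllable 4.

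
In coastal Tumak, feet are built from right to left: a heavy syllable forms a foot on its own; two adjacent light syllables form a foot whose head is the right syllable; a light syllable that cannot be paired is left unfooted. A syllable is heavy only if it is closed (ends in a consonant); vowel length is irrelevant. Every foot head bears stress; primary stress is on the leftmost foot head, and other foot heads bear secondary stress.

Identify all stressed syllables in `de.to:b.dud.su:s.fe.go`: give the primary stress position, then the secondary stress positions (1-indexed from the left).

primary 2, secondary 3, 4, 6

Weights: 1 de L, 2 to:b H, 3 dud H, 4 su:s H, 5 fe L, 6 go L.
Parse right to left (heavy = foot alone; LL = one foot; stranded L unfooted): de (ˈto:b) (ˈdud) (ˈsu:s) (fe.ˈgo).
Foot heads: 2, 3, 4, 6.
Primary stress on the leftmost head = syllable 2.
Secondary stress on 3, 4, 6: de.ˈto:b.ˌdud.ˌsu:s.fe.ˌgo.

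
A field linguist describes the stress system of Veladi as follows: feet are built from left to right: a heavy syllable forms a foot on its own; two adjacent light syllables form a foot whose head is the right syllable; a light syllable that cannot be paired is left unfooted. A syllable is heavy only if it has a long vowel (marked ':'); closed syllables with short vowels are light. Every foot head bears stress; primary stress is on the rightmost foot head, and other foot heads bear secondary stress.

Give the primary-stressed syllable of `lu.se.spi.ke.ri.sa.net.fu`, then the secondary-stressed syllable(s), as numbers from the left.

Weights: 1 lu L, 2 se L, 3 spi L, 4 ke L, 5 ri L, 6 sa L, 7 net L, 8 fu L.
Parse left to right (heavy = foot alone; LL = one foot; stranded L unfooted): (lu.ˈse) (spi.ˈke) (ri.ˈsa) (net.ˈfu).
Foot heads: 2, 4, 6, 8.
Primary stress on the rightmost head = syllable 8.
Secondary stress on 2, 4, 6: lu.ˌse.spi.ˌke.ri.ˌsa.net.ˈfu.

primary 8, secondary 2, 4, 6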